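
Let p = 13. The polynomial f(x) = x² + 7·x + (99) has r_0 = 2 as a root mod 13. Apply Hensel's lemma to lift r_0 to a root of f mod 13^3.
r_2 = 1328 (mod 2197)

Hensel: r_{i+1} = r_i − f(r_i)·(f′(r_i))^{-1} mod 13^{i+2}, f′(x) = 2x + 7. Iterate:
  r_0 = 2 (mod 13)
  r_1 = 145 (mod 169)
  r_2 = 1328 (mod 2197)
Final: r = 1328 satisfies f(r) ≡ 0 mod 13^3.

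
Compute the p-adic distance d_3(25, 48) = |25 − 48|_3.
d_3(25, 48) = 1

Step 1 — x − y = 25 − 48 = -23. Step 2 — v_3(-23) = 0 (factor: -23 = −(3^0 · 23); the sign does not affect v_p). Step 3 — |x − y|_3 = 3^{0} = 1.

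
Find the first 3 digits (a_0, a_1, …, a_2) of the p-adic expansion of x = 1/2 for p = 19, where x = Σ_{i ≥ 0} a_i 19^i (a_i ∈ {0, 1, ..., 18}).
(a_0, …, a_2) = (10, 9, 9)

v_19(1/2) = 0 (numerator and denominator both coprime to 19), so x ∈ ℤ_19^×. Compute digits iteratively via a_i = x_i mod 19, x_{i+1} = (x_i − a_i)/19, with x_0 = x:
  x_0 = 1/2;  a_0 = 10;  x_1 = (x_0 − 10)/19 = -1/2
  x_1 = -1/2;  a_1 = 9;  x_2 = (x_1 − 9)/19 = -1/2
  x_2 = -1/2;  a_2 = 9;  x_3 = (x_2 − 9)/19 = -1/2
Digits: (10, 9, 9).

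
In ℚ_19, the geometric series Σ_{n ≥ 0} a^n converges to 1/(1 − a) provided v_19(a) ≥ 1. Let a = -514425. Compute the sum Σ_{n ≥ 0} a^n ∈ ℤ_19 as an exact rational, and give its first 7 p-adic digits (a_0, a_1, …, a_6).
Σ a^n = 1/(1 − a) = 1/514426;  first 7 digits = (1, 0, 0, 1, 15, 18, 0)

v_19(a) = 3 ≥ 1, so the series converges in ℤ_19 to 1/(1 − a) = 1/(1 − (-514425)) = 1/514426. Expand this rational in ℤ_19: compute digits iteratively via d_i = x_i mod 19, x_{i+1} = (x_i − d_i)/19. The first 7 digits are (1, 0, 0, 1, 15, 18, 0).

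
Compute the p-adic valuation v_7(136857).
v_7(136857) = 4

v_7(n) is the largest exponent k such that 7^k divides n. Factor out: 136857 = 7^4 · 57. (Sign doesn't affect v_p.) So v_7(136857) = 4.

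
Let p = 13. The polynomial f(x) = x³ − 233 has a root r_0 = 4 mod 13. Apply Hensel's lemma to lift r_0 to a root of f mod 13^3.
r_2 = 511 (mod 2197)

Hensel: r_{i+1} = r_i − f(r_i)/f′(r_i) mod 13^{i+2}, where f′(x) = 3x². Iterate:
  r_0 = 4 (mod 13)
  r_1 = 4 (mod 169)
  r_2 = 511 (mod 2197)
Final: r = 511 with f(r) ≡ 0 mod 13^3.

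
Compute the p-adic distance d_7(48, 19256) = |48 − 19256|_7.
d_7(48, 19256) = 1/2401

Step 1 — x − y = 48 − 19256 = -19208. Step 2 — v_7(-19208) = 4 (factor: -19208 = −(7^4 · 8); the sign does not affect v_p). Step 3 — |x − y|_7 = 7^{-4} = 1/2401.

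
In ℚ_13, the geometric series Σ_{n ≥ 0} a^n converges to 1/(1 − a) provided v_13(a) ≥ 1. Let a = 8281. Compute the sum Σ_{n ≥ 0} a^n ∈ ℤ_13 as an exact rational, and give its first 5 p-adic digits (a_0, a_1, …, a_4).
Σ a^n = 1/(1 − a) = -1/8280;  first 5 digits = (1, 0, 10, 3, 9)

v_13(a) = 2 ≥ 1, so the series converges in ℤ_13 to 1/(1 − a) = 1/(1 − 8281) = -1/8280. Expand this rational in ℤ_13: compute digits iteratively via d_i = x_i mod 13, x_{i+1} = (x_i − d_i)/13. The first 5 digits are (1, 0, 10, 3, 9).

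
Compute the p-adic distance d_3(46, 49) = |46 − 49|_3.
d_3(46, 49) = 1/3

Step 1 — x − y = 46 − 49 = -3. Step 2 — v_3(-3) = 1 (factor: -3 = −(3^1 · 1); the sign does not affect v_p). Step 3 — |x − y|_3 = 3^{-1} = 1/3.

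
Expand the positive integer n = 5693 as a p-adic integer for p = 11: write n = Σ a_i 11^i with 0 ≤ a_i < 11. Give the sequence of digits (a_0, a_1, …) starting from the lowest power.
(a_0, a_1, …) = (6, 0, 3, 4)

Repeated division by 11 gives the digits low-to-high: 5693 = 6 + 3·11^2 + 4·11^3. Digit sequence: (6, 0, 3, 4).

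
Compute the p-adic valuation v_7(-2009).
v_7(-2009) = 2

v_7(n) is the largest exponent k such that 7^k divides n. Factor out: -2009 = -7^2 · 41. (Sign doesn't affect v_p.) So v_7(-2009) = 2.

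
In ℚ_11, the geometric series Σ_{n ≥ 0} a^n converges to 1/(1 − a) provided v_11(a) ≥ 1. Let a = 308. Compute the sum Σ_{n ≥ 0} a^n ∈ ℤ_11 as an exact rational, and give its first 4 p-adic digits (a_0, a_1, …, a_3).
Σ a^n = 1/(1 − a) = -1/307;  first 4 digits = (1, 6, 5, 1)

v_11(a) = 1 ≥ 1, so the series converges in ℤ_11 to 1/(1 − a) = 1/(1 − 308) = -1/307. Expand this rational in ℤ_11: compute digits iteratively via d_i = x_i mod 11, x_{i+1} = (x_i − d_i)/11. The first 4 digits are (1, 6, 5, 1).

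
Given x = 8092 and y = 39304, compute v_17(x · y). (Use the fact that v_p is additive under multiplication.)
v_17(318047968) = 5

v_p(x) = 2 (factor: 8092 = 17^2 · 28); v_p(y) = 3 (factor: 39304 = 17^3 · 8). Additivity: v_p(xy) = v_p(x) + v_p(y) = 2 + 3 = 5. (Direct check: xy = 318047968 = 17^5 · (224).)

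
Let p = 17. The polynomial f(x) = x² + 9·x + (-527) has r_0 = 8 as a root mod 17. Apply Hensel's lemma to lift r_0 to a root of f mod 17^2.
r_1 = 93 (mod 289)

Hensel: r_{i+1} = r_i − f(r_i)·(f′(r_i))^{-1} mod 17^{i+2}, f′(x) = 2x + 9. Iterate:
  r_0 = 8 (mod 17)
  r_1 = 93 (mod 289)
Final: r = 93 satisfies f(r) ≡ 0 mod 17^2.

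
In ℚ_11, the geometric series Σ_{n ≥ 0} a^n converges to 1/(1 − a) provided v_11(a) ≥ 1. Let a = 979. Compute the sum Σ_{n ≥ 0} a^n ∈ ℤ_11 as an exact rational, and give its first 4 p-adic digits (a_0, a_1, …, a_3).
Σ a^n = 1/(1 − a) = -1/978;  first 4 digits = (1, 1, 9, 6)

v_11(a) = 1 ≥ 1, so the series converges in ℤ_11 to 1/(1 − a) = 1/(1 − 979) = -1/978. Expand this rational in ℤ_11: compute digits iteratively via d_i = x_i mod 11, x_{i+1} = (x_i − d_i)/11. The first 4 digits are (1, 1, 9, 6).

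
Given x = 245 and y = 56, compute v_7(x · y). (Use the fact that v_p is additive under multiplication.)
v_7(13720) = 3

v_p(x) = 2 (factor: 245 = 7^2 · 5); v_p(y) = 1 (factor: 56 = 7^1 · 8). Additivity: v_p(xy) = v_p(x) + v_p(y) = 2 + 1 = 3. (Direct check: xy = 13720 = 7^3 · (40).)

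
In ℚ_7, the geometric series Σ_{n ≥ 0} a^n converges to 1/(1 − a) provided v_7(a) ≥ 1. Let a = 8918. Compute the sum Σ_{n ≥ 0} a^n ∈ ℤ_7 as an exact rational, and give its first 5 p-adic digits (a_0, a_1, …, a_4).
Σ a^n = 1/(1 − a) = -1/8917;  first 5 digits = (1, 0, 0, 5, 3)

v_7(a) = 3 ≥ 1, so the series converges in ℤ_7 to 1/(1 − a) = 1/(1 − 8918) = -1/8917. Expand this rational in ℤ_7: compute digits iteratively via d_i = x_i mod 7, x_{i+1} = (x_i − d_i)/7. The first 5 digits are (1, 0, 0, 5, 3).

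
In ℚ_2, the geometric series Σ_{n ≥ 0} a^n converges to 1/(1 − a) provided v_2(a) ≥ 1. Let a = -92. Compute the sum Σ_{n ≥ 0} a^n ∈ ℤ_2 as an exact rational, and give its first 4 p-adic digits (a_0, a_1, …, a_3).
Σ a^n = 1/(1 − a) = 1/93;  first 4 digits = (1, 0, 1, 0)

v_2(a) = 2 ≥ 1, so the series converges in ℤ_2 to 1/(1 − a) = 1/(1 − (-92)) = 1/93. Expand this rational in ℤ_2: compute digits iteratively via d_i = x_i mod 2, x_{i+1} = (x_i − d_i)/2. The first 4 digits are (1, 0, 1, 0).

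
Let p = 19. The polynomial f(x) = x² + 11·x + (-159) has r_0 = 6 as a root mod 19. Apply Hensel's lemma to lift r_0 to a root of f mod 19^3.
r_2 = 652 (mod 6859)

Hensel: r_{i+1} = r_i − f(r_i)·(f′(r_i))^{-1} mod 19^{i+2}, f′(x) = 2x + 11. Iterate:
  r_0 = 6 (mod 19)
  r_1 = 291 (mod 361)
  r_2 = 652 (mod 6859)
Final: r = 652 satisfies f(r) ≡ 0 mod 19^3.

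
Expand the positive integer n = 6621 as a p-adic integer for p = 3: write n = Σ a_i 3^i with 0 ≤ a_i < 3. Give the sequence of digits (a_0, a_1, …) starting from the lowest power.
(a_0, a_1, …) = (0, 2, 0, 2, 0, 0, 0, 0, 1)

Repeated division by 3 gives the digits low-to-high: 6621 = 2·3^1 + 2·3^3 + 1·3^8. Digit sequence: (0, 2, 0, 2, 0, 0, 0, 0, 1).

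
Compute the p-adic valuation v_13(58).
v_13(58) = 0

v_13(n) is the largest exponent k such that 13^k divides n. Factor out: 58 = 13^0 · 58. (Sign doesn't affect v_p.) So v_13(58) = 0.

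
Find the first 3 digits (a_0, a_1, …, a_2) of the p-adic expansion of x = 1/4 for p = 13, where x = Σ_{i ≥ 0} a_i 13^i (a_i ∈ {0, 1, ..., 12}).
(a_0, …, a_2) = (10, 9, 9)

v_13(1/4) = 0 (numerator and denominator both coprime to 13), so x ∈ ℤ_13^×. Compute digits iteratively via a_i = x_i mod 13, x_{i+1} = (x_i − a_i)/13, with x_0 = x:
  x_0 = 1/4;  a_0 = 10;  x_1 = (x_0 − 10)/13 = -3/4
  x_1 = -3/4;  a_1 = 9;  x_2 = (x_1 − 9)/13 = -3/4
  x_2 = -3/4;  a_2 = 9;  x_3 = (x_2 − 9)/13 = -3/4
Digits: (10, 9, 9).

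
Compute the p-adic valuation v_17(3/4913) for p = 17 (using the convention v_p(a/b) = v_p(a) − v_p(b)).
v_17(3/4913) = -3

Factor powers of 17 from the numerator and denominator of the reduced fraction: 3 = 17^0 · 3 and 4913 = 17^3 · 1. Apply v_p(a/b) = v_p(a) − v_p(b): v_17(3/4913) = 0 − 3 = -3.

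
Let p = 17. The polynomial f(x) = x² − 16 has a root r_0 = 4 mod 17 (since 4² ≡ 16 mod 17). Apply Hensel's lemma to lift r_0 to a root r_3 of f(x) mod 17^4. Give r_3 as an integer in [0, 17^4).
r_3 = 4 (mod 83521)

Hensel's recurrence: r_{i+1} = r_i − f(r_i)·(f′(r_i))^{-1} mod 17^{i+2}, with f′(x) = 2x. Iterate:
  r_0 = 4 (mod 17)
  r_1 = 4 (mod 289)
  r_2 = 4 (mod 4913)
  r_3 = 4 (mod 83521)
Final: r_3 = 4, and one checks f(r_3) ≡ 0 mod 17^4.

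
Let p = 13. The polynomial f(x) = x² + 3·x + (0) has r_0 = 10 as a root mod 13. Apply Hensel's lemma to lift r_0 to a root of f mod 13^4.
r_3 = 28558 (mod 28561)

Hensel: r_{i+1} = r_i − f(r_i)·(f′(r_i))^{-1} mod 13^{i+2}, f′(x) = 2x + 3. Iterate:
  r_0 = 10 (mod 13)
  r_1 = 166 (mod 169)
  r_2 = 2194 (mod 2197)
  r_3 = 28558 (mod 28561)
Final: r = 28558 satisfies f(r) ≡ 0 mod 13^4.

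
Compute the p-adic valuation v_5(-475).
v_5(-475) = 2

v_5(n) is the largest exponent k such that 5^k divides n. Factor out: -475 = -5^2 · 19. (Sign doesn't affect v_p.) So v_5(-475) = 2.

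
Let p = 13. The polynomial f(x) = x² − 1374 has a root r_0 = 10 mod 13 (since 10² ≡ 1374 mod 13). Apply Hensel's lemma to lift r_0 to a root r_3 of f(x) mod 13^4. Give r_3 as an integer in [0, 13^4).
r_3 = 19289 (mod 28561)

Hensel's recurrence: r_{i+1} = r_i − f(r_i)·(f′(r_i))^{-1} mod 13^{i+2}, with f′(x) = 2x. Iterate:
  r_0 = 10 (mod 13)
  r_1 = 23 (mod 169)
  r_2 = 1713 (mod 2197)
  r_3 = 19289 (mod 28561)
Final: r_3 = 19289, and one checks f(r_3) ≡ 0 mod 13^4.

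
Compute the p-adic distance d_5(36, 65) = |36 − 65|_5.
d_5(36, 65) = 1

Step 1 — x − y = 36 − 65 = -29. Step 2 — v_5(-29) = 0 (factor: -29 = −(5^0 · 29); the sign does not affect v_p). Step 3 — |x − y|_5 = 5^{0} = 1.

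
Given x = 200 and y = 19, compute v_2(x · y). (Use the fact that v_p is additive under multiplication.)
v_2(3800) = 3

v_p(x) = 3 (factor: 200 = 2^3 · 25); v_p(y) = 0 (factor: 19 = 2^0 · 19). Additivity: v_p(xy) = v_p(x) + v_p(y) = 3 + 0 = 3. (Direct check: xy = 3800 = 2^3 · (475).)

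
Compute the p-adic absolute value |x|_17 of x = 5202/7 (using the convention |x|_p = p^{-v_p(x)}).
|5202/7|_17 = 1/289

Step 1 — compute v_17(x) by factoring powers of 17 out of the numerator and denominator: v_17(5202/7) = 2. Step 2 — apply |x|_p = p^{-v_p(x)} = 17^{-2} = 1/289.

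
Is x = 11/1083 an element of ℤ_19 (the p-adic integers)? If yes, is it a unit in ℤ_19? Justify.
x ∉ ℤ_19 (v_19(x) = -2 < 0)

ℤ_19 = {x ∈ ℚ_19 : v_19(x) ≥ 0} and ℤ_19^× = {x ∈ ℤ_19 : v_19(x) = 0}. Here v_19(11/1083) = v_19(num) − v_19(den) = -2; compare against these criteria.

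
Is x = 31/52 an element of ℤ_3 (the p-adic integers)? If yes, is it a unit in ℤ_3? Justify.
x ∈ ℤ_3^× (unit); v_3(x) = 0

ℤ_3 = {x ∈ ℚ_3 : v_3(x) ≥ 0} and ℤ_3^× = {x ∈ ℤ_3 : v_3(x) = 0}. Here v_3(31/52) = v_3(num) − v_3(den) = 0; compare against these criteria.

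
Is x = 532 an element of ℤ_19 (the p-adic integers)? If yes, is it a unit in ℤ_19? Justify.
x ∈ ℤ_19 but not a unit; v_19(x) = 1 > 0

ℤ_19 = {x ∈ ℚ_19 : v_19(x) ≥ 0} and ℤ_19^× = {x ∈ ℤ_19 : v_19(x) = 0}. Here v_19(532) = v_19(num) − v_19(den) = 1; compare against these criteria.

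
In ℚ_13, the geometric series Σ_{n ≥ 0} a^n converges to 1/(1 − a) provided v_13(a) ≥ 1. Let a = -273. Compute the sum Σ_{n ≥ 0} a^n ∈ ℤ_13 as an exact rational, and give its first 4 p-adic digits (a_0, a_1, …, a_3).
Σ a^n = 1/(1 − a) = 1/274;  first 4 digits = (1, 5, 10, 2)

v_13(a) = 1 ≥ 1, so the series converges in ℤ_13 to 1/(1 − a) = 1/(1 − (-273)) = 1/274. Expand this rational in ℤ_13: compute digits iteratively via d_i = x_i mod 13, x_{i+1} = (x_i − d_i)/13. The first 4 digits are (1, 5, 10, 2).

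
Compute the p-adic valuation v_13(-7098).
v_13(-7098) = 2

v_13(n) is the largest exponent k such that 13^k divides n. Factor out: -7098 = -13^2 · 42. (Sign doesn't affect v_p.) So v_13(-7098) = 2.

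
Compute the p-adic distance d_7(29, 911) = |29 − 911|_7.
d_7(29, 911) = 1/49

Step 1 — x − y = 29 − 911 = -882. Step 2 — v_7(-882) = 2 (factor: -882 = −(7^2 · 18); the sign does not affect v_p). Step 3 — |x − y|_7 = 7^{-2} = 1/49.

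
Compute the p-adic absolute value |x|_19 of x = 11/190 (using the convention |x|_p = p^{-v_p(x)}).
|11/190|_19 = 19

Step 1 — compute v_19(x) by factoring powers of 19 out of the numerator and denominator: v_19(11/190) = -1. Step 2 — apply |x|_p = p^{-v_p(x)} = 19^{1} = 19.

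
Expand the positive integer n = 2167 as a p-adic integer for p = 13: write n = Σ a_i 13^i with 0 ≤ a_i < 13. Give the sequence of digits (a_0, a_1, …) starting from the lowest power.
(a_0, a_1, …) = (9, 10, 12)

Repeated division by 13 gives the digits low-to-high: 2167 = 9 + 10·13^1 + 12·13^2. Digit sequence: (9, 10, 12).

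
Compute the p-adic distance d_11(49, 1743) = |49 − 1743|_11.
d_11(49, 1743) = 1/121

Step 1 — x − y = 49 − 1743 = -1694. Step 2 — v_11(-1694) = 2 (factor: -1694 = −(11^2 · 14); the sign does not affect v_p). Step 3 — |x − y|_11 = 11^{-2} = 1/121.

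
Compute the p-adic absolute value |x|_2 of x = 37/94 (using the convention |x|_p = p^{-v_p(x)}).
|37/94|_2 = 2

Step 1 — compute v_2(x) by factoring powers of 2 out of the numerator and denominator: v_2(37/94) = -1. Step 2 — apply |x|_p = p^{-v_p(x)} = 2^{1} = 2.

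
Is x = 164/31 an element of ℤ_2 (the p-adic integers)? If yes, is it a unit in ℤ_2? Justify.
x ∈ ℤ_2 but not a unit; v_2(x) = 2 > 0

ℤ_2 = {x ∈ ℚ_2 : v_2(x) ≥ 0} and ℤ_2^× = {x ∈ ℤ_2 : v_2(x) = 0}. Here v_2(164/31) = v_2(num) − v_2(den) = 2; compare against these criteria.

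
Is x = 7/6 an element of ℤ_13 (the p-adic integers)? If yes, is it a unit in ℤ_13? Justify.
x ∈ ℤ_13^× (unit); v_13(x) = 0

ℤ_13 = {x ∈ ℚ_13 : v_13(x) ≥ 0} and ℤ_13^× = {x ∈ ℤ_13 : v_13(x) = 0}. Here v_13(7/6) = v_13(num) − v_13(den) = 0; compare against these criteria.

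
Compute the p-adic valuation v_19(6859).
v_19(6859) = 3

v_19(n) is the largest exponent k such that 19^k divides n. Factor out: 6859 = 19^3 · 1. (Sign doesn't affect v_p.) So v_19(6859) = 3.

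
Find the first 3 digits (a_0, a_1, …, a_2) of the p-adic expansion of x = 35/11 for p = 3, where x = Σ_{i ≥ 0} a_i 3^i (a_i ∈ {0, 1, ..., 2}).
(a_0, …, a_2) = (1, 1, 1)

v_3(35/11) = 0 (numerator and denominator both coprime to 3), so x ∈ ℤ_3^×. Compute digits iteratively via a_i = x_i mod 3, x_{i+1} = (x_i − a_i)/3, with x_0 = x:
  x_0 = 35/11;  a_0 = 1;  x_1 = (x_0 − 1)/3 = 8/11
  x_1 = 8/11;  a_1 = 1;  x_2 = (x_1 − 1)/3 = -1/11
  x_2 = -1/11;  a_2 = 1;  x_3 = (x_2 − 1)/3 = -4/11
Digits: (1, 1, 1).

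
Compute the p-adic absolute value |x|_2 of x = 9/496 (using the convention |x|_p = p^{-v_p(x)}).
|9/496|_2 = 16

Step 1 — compute v_2(x) by factoring powers of 2 out of the numerator and denominator: v_2(9/496) = -4. Step 2 — apply |x|_p = p^{-v_p(x)} = 2^{4} = 16.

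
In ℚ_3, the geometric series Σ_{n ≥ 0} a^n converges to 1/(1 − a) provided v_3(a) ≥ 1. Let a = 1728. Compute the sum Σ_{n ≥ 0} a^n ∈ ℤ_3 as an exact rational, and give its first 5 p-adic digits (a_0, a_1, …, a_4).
Σ a^n = 1/(1 − a) = -1/1727;  first 5 digits = (1, 0, 0, 1, 0)

v_3(a) = 3 ≥ 1, so the series converges in ℤ_3 to 1/(1 − a) = 1/(1 − 1728) = -1/1727. Expand this rational in ℤ_3: compute digits iteratively via d_i = x_i mod 3, x_{i+1} = (x_i − d_i)/3. The first 5 digits are (1, 0, 0, 1, 0).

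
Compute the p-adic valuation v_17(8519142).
v_17(8519142) = 5

v_17(n) is the largest exponent k such that 17^k divides n. Factor out: 8519142 = 17^5 · 6. (Sign doesn't affect v_p.) So v_17(8519142) = 5.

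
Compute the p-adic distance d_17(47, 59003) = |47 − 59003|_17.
d_17(47, 59003) = 1/4913

Step 1 — x − y = 47 − 59003 = -58956. Step 2 — v_17(-58956) = 3 (factor: -58956 = −(17^3 · 12); the sign does not affect v_p). Step 3 — |x − y|_17 = 17^{-3} = 1/4913.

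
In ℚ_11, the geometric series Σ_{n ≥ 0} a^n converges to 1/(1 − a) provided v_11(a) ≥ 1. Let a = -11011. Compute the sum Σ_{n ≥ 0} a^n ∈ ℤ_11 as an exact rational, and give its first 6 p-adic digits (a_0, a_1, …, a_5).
Σ a^n = 1/(1 − a) = 1/11012;  first 6 digits = (1, 0, 8, 2, 8, 4)

v_11(a) = 2 ≥ 1, so the series converges in ℤ_11 to 1/(1 − a) = 1/(1 − (-11011)) = 1/11012. Expand this rational in ℤ_11: compute digits iteratively via d_i = x_i mod 11, x_{i+1} = (x_i − d_i)/11. The first 6 digits are (1, 0, 8, 2, 8, 4).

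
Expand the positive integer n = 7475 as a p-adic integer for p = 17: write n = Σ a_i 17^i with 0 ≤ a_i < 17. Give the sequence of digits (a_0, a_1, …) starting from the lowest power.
(a_0, a_1, …) = (12, 14, 8, 1)

Repeated division by 17 gives the digits low-to-high: 7475 = 12 + 14·17^1 + 8·17^2 + 1·17^3. Digit sequence: (12, 14, 8, 1).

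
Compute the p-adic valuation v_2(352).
v_2(352) = 5

v_2(n) is the largest exponent k such that 2^k divides n. Factor out: 352 = 2^5 · 11. (Sign doesn't affect v_p.) So v_2(352) = 5.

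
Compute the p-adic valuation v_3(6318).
v_3(6318) = 5

v_3(n) is the largest exponent k such that 3^k divides n. Factor out: 6318 = 3^5 · 26. (Sign doesn't affect v_p.) So v_3(6318) = 5.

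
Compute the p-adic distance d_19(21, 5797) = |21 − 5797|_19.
d_19(21, 5797) = 1/361

Step 1 — x − y = 21 − 5797 = -5776. Step 2 — v_19(-5776) = 2 (factor: -5776 = −(19^2 · 16); the sign does not affect v_p). Step 3 — |x − y|_19 = 19^{-2} = 1/361.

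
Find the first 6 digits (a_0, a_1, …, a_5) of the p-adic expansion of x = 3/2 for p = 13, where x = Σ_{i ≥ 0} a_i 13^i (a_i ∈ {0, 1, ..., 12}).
(a_0, …, a_5) = (8, 6, 6, 6, 6, 6)

v_13(3/2) = 0 (numerator and denominator both coprime to 13), so x ∈ ℤ_13^×. Compute digits iteratively via a_i = x_i mod 13, x_{i+1} = (x_i − a_i)/13, with x_0 = x:
  x_0 = 3/2;  a_0 = 8;  x_1 = (x_0 − 8)/13 = -1/2
  x_1 = -1/2;  a_1 = 6;  x_2 = (x_1 − 6)/13 = -1/2
  x_2 = -1/2;  a_2 = 6;  x_3 = (x_2 − 6)/13 = -1/2
  x_3 = -1/2;  a_3 = 6;  x_4 = (x_3 − 6)/13 = -1/2
  x_4 = -1/2;  a_4 = 6;  x_5 = (x_4 − 6)/13 = -1/2
  x_5 = -1/2;  a_5 = 6;  x_6 = (x_5 − 6)/13 = -1/2
Digits: (8, 6, 6, 6, 6, 6).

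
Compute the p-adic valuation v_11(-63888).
v_11(-63888) = 3

v_11(n) is the largest exponent k such that 11^k divides n. Factor out: -63888 = -11^3 · 48. (Sign doesn't affect v_p.) So v_11(-63888) = 3.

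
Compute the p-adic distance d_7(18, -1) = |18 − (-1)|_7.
d_7(18, -1) = 1

Step 1 — x − y = 18 − (-1) = 19. Step 2 — v_7(19) = 0 (factor: 19 = (7^0 · 19); the sign does not affect v_p). Step 3 — |x − y|_7 = 7^{0} = 1.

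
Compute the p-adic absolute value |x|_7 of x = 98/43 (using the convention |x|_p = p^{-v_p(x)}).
|98/43|_7 = 1/49

Step 1 — compute v_7(x) by factoring powers of 7 out of the numerator and denominator: v_7(98/43) = 2. Step 2 — apply |x|_p = p^{-v_p(x)} = 7^{-2} = 1/49.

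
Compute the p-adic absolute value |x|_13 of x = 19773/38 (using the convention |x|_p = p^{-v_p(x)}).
|19773/38|_13 = 1/2197

Step 1 — compute v_13(x) by factoring powers of 13 out of the numerator and denominator: v_13(19773/38) = 3. Step 2 — apply |x|_p = p^{-v_p(x)} = 13^{-3} = 1/2197.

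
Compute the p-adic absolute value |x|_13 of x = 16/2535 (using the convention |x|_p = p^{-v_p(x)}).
|16/2535|_13 = 169

Step 1 — compute v_13(x) by factoring powers of 13 out of the numerator and denominator: v_13(16/2535) = -2. Step 2 — apply |x|_p = p^{-v_p(x)} = 13^{2} = 169.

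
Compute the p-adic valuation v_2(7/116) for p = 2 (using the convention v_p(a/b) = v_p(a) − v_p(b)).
v_2(7/116) = -2

Factor powers of 2 from the numerator and denominator of the reduced fraction: 7 = 2^0 · 7 and 116 = 2^2 · 29. Apply v_p(a/b) = v_p(a) − v_p(b): v_2(7/116) = 0 − 2 = -2.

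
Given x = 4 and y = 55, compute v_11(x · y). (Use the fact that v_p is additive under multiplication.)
v_11(220) = 1

v_p(x) = 0 (factor: 4 = 11^0 · 4); v_p(y) = 1 (factor: 55 = 11^1 · 5). Additivity: v_p(xy) = v_p(x) + v_p(y) = 0 + 1 = 1. (Direct check: xy = 220 = 11^1 · (20).)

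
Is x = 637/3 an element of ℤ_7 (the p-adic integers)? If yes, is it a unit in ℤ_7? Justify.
x ∈ ℤ_7 but not a unit; v_7(x) = 2 > 0

ℤ_7 = {x ∈ ℚ_7 : v_7(x) ≥ 0} and ℤ_7^× = {x ∈ ℤ_7 : v_7(x) = 0}. Here v_7(637/3) = v_7(num) − v_7(den) = 2; compare against these criteria.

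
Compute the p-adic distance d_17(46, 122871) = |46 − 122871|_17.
d_17(46, 122871) = 1/4913

Step 1 — x − y = 46 − 122871 = -122825. Step 2 — v_17(-122825) = 3 (factor: -122825 = −(17^3 · 25); the sign does not affect v_p). Step 3 — |x − y|_17 = 17^{-3} = 1/4913.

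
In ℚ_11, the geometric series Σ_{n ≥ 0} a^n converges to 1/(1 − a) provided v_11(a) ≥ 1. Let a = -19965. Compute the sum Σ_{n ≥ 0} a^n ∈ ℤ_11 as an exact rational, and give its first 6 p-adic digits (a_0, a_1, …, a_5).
Σ a^n = 1/(1 − a) = 1/19966;  first 6 digits = (1, 0, 0, 7, 9, 10)

v_11(a) = 3 ≥ 1, so the series converges in ℤ_11 to 1/(1 − a) = 1/(1 − (-19965)) = 1/19966. Expand this rational in ℤ_11: compute digits iteratively via d_i = x_i mod 11, x_{i+1} = (x_i − d_i)/11. The first 6 digits are (1, 0, 0, 7, 9, 10).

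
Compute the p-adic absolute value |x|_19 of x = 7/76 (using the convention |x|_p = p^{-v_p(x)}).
|7/76|_19 = 19

Step 1 — compute v_19(x) by factoring powers of 19 out of the numerator and denominator: v_19(7/76) = -1. Step 2 — apply |x|_p = p^{-v_p(x)} = 19^{1} = 19.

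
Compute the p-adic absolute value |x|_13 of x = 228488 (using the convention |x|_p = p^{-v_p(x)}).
|228488|_13 = 1/28561

Step 1 — compute v_13(x) by factoring powers of 13 out of the numerator and denominator: v_13(228488) = 4. Step 2 — apply |x|_p = p^{-v_p(x)} = 13^{-4} = 1/28561.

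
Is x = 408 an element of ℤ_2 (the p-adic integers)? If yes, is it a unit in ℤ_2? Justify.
x ∈ ℤ_2 but not a unit; v_2(x) = 3 > 0

ℤ_2 = {x ∈ ℚ_2 : v_2(x) ≥ 0} and ℤ_2^× = {x ∈ ℤ_2 : v_2(x) = 0}. Here v_2(408) = v_2(num) − v_2(den) = 3; compare against these criteria.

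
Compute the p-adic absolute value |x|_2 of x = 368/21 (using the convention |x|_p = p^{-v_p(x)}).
|368/21|_2 = 1/16

Step 1 — compute v_2(x) by factoring powers of 2 out of the numerator and denominator: v_2(368/21) = 4. Step 2 — apply |x|_p = p^{-v_p(x)} = 2^{-4} = 1/16.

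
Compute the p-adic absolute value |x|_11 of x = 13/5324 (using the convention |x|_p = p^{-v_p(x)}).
|13/5324|_11 = 1331

Step 1 — compute v_11(x) by factoring powers of 11 out of the numerator and denominator: v_11(13/5324) = -3. Step 2 — apply |x|_p = p^{-v_p(x)} = 11^{3} = 1331.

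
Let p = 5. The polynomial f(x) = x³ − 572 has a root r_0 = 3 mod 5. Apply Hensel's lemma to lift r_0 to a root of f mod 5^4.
r_3 = 138 (mod 625)

Hensel: r_{i+1} = r_i − f(r_i)/f′(r_i) mod 5^{i+2}, where f′(x) = 3x². Iterate:
  r_0 = 3 (mod 5)
  r_1 = 13 (mod 25)
  r_2 = 13 (mod 125)
  r_3 = 138 (mod 625)
Final: r = 138 with f(r) ≡ 0 mod 5^4.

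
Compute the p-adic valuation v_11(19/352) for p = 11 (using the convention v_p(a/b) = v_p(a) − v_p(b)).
v_11(19/352) = -1

Factor powers of 11 from the numerator and denominator of the reduced fraction: 19 = 11^0 · 19 and 352 = 11^1 · 32. Apply v_p(a/b) = v_p(a) − v_p(b): v_11(19/352) = 0 − 1 = -1.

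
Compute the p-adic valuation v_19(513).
v_19(513) = 1

v_19(n) is the largest exponent k such that 19^k divides n. Factor out: 513 = 19^1 · 27. (Sign doesn't affect v_p.) So v_19(513) = 1.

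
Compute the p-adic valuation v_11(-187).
v_11(-187) = 1

v_11(n) is the largest exponent k such that 11^k divides n. Factor out: -187 = -11^1 · 17. (Sign doesn't affect v_p.) So v_11(-187) = 1.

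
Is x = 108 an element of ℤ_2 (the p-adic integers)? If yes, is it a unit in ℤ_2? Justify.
x ∈ ℤ_2 but not a unit; v_2(x) = 2 > 0

ℤ_2 = {x ∈ ℚ_2 : v_2(x) ≥ 0} and ℤ_2^× = {x ∈ ℤ_2 : v_2(x) = 0}. Here v_2(108) = v_2(num) − v_2(den) = 2; compare against these criteria.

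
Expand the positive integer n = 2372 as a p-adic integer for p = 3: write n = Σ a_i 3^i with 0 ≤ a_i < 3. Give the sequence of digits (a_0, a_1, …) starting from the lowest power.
(a_0, a_1, …) = (2, 1, 2, 0, 2, 0, 0, 1)

Repeated division by 3 gives the digits low-to-high: 2372 = 2 + 1·3^1 + 2·3^2 + 2·3^4 + 1·3^7. Digit sequence: (2, 1, 2, 0, 2, 0, 0, 1).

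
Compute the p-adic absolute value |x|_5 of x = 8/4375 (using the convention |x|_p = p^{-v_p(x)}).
|8/4375|_5 = 625

Step 1 — compute v_5(x) by factoring powers of 5 out of the numerator and denominator: v_5(8/4375) = -4. Step 2 — apply |x|_p = p^{-v_p(x)} = 5^{4} = 625.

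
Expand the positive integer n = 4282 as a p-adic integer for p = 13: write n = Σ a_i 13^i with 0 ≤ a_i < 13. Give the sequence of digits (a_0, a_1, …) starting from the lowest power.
(a_0, a_1, …) = (5, 4, 12, 1)

Repeated division by 13 gives the digits low-to-high: 4282 = 5 + 4·13^1 + 12·13^2 + 1·13^3. Digit sequence: (5, 4, 12, 1).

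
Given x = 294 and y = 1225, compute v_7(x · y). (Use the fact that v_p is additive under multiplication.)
v_7(360150) = 4

v_p(x) = 2 (factor: 294 = 7^2 · 6); v_p(y) = 2 (factor: 1225 = 7^2 · 25). Additivity: v_p(xy) = v_p(x) + v_p(y) = 2 + 2 = 4. (Direct check: xy = 360150 = 7^4 · (150).)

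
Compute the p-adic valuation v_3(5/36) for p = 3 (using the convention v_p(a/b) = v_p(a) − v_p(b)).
v_3(5/36) = -2

Factor powers of 3 from the numerator and denominator of the reduced fraction: 5 = 3^0 · 5 and 36 = 3^2 · 4. Apply v_p(a/b) = v_p(a) − v_p(b): v_3(5/36) = 0 − 2 = -2.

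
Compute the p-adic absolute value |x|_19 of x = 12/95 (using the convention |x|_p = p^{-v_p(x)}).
|12/95|_19 = 19

Step 1 — compute v_19(x) by factoring powers of 19 out of the numerator and denominator: v_19(12/95) = -1. Step 2 — apply |x|_p = p^{-v_p(x)} = 19^{1} = 19.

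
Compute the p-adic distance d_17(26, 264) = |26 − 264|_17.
d_17(26, 264) = 1/17

Step 1 — x − y = 26 − 264 = -238. Step 2 — v_17(-238) = 1 (factor: -238 = −(17^1 · 14); the sign does not affect v_p). Step 3 — |x − y|_17 = 17^{-1} = 1/17.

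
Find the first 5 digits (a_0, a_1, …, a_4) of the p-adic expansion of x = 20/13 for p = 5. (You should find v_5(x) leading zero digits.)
(a_0, …, a_4) = (0, 3, 1, 2, 3)

v_5(20/13) = 1, so a_0 = ... = a_0 = 0. Factor out: x = 5^1 · u with u = 4/13 a unit in ℤ_5. Expand u iteratively via a_{v+i} = u_i mod 5, u_{i+1} = (u_i − a_{v+i})/5:
  u_0 = 4/13;  a_1 = 3;  u_1 = (u_0 − 3)/5 = -7/13
  u_1 = -7/13;  a_2 = 1;  u_2 = (u_1 − 1)/5 = -4/13
  u_2 = -4/13;  a_3 = 2;  u_3 = (u_2 − 2)/5 = -6/13
  u_3 = -6/13;  a_4 = 3;  u_4 = (u_3 − 3)/5 = -9/13
Digits: (0, 3, 1, 2, 3).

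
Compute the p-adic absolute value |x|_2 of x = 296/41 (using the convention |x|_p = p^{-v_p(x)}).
|296/41|_2 = 1/8

Step 1 — compute v_2(x) by factoring powers of 2 out of the numerator and denominator: v_2(296/41) = 3. Step 2 — apply |x|_p = p^{-v_p(x)} = 2^{-3} = 1/8.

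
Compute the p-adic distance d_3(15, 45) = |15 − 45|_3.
d_3(15, 45) = 1/3

Step 1 — x − y = 15 − 45 = -30. Step 2 — v_3(-30) = 1 (factor: -30 = −(3^1 · 10); the sign does not affect v_p). Step 3 — |x − y|_3 = 3^{-1} = 1/3.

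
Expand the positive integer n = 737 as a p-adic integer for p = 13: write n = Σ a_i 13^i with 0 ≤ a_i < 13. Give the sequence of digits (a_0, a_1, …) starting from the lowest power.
(a_0, a_1, …) = (9, 4, 4)

Repeated division by 13 gives the digits low-to-high: 737 = 9 + 4·13^1 + 4·13^2. Digit sequence: (9, 4, 4).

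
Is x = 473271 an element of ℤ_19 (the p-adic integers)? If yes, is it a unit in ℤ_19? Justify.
x ∈ ℤ_19 but not a unit; v_19(x) = 3 > 0

ℤ_19 = {x ∈ ℚ_19 : v_19(x) ≥ 0} and ℤ_19^× = {x ∈ ℤ_19 : v_19(x) = 0}. Here v_19(473271) = v_19(num) − v_19(den) = 3; compare against these criteria.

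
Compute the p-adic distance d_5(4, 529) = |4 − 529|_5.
d_5(4, 529) = 1/25

Step 1 — x − y = 4 − 529 = -525. Step 2 — v_5(-525) = 2 (factor: -525 = −(5^2 · 21); the sign does not affect v_p). Step 3 — |x − y|_5 = 5^{-2} = 1/25.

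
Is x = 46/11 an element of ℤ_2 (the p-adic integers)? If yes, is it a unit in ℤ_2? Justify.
x ∈ ℤ_2 but not a unit; v_2(x) = 1 > 0

ℤ_2 = {x ∈ ℚ_2 : v_2(x) ≥ 0} and ℤ_2^× = {x ∈ ℤ_2 : v_2(x) = 0}. Here v_2(46/11) = v_2(num) − v_2(den) = 1; compare against these criteria.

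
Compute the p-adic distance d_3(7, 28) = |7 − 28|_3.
d_3(7, 28) = 1/3

Step 1 — x − y = 7 − 28 = -21. Step 2 — v_3(-21) = 1 (factor: -21 = −(3^1 · 7); the sign does not affect v_p). Step 3 — |x − y|_3 = 3^{-1} = 1/3.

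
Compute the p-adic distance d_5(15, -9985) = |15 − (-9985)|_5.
d_5(15, -9985) = 1/625

Step 1 — x − y = 15 − (-9985) = 10000. Step 2 — v_5(10000) = 4 (factor: 10000 = (5^4 · 16); the sign does not affect v_p). Step 3 — |x − y|_5 = 5^{-4} = 1/625.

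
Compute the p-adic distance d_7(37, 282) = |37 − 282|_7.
d_7(37, 282) = 1/49

Step 1 — x − y = 37 − 282 = -245. Step 2 — v_7(-245) = 2 (factor: -245 = −(7^2 · 5); the sign does not affect v_p). Step 3 — |x − y|_7 = 7^{-2} = 1/49.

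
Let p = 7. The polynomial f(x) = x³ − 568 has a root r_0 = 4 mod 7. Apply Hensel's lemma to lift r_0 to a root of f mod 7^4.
r_3 = 1852 (mod 2401)

Hensel: r_{i+1} = r_i − f(r_i)/f′(r_i) mod 7^{i+2}, where f′(x) = 3x². Iterate:
  r_0 = 4 (mod 7)
  r_1 = 39 (mod 49)
  r_2 = 137 (mod 343)
  r_3 = 1852 (mod 2401)
Final: r = 1852 with f(r) ≡ 0 mod 7^4.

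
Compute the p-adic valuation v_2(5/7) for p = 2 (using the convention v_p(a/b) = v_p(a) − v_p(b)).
v_2(5/7) = 0

Factor powers of 2 from the numerator and denominator of the reduced fraction: 5 = 2^0 · 5 and 7 = 2^0 · 7. Apply v_p(a/b) = v_p(a) − v_p(b): v_2(5/7) = 0 − 0 = 0.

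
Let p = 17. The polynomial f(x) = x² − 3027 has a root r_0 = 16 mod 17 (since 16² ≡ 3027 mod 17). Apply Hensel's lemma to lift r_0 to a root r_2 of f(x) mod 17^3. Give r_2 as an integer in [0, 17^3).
r_2 = 798 (mod 4913)

Hensel's recurrence: r_{i+1} = r_i − f(r_i)·(f′(r_i))^{-1} mod 17^{i+2}, with f′(x) = 2x. Iterate:
  r_0 = 16 (mod 17)
  r_1 = 220 (mod 289)
  r_2 = 798 (mod 4913)
Final: r_2 = 798, and one checks f(r_2) ≡ 0 mod 17^3.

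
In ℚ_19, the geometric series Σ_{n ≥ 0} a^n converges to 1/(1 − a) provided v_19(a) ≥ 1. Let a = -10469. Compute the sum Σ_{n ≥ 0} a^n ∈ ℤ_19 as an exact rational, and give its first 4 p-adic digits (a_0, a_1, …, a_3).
Σ a^n = 1/(1 − a) = 1/10470;  first 4 digits = (1, 0, 9, 17)

v_19(a) = 2 ≥ 1, so the series converges in ℤ_19 to 1/(1 − a) = 1/(1 − (-10469)) = 1/10470. Expand this rational in ℤ_19: compute digits iteratively via d_i = x_i mod 19, x_{i+1} = (x_i − d_i)/19. The first 4 digits are (1, 0, 9, 17).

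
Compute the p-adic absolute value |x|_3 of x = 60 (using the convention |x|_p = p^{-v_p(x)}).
|60|_3 = 1/3

Step 1 — compute v_3(x) by factoring powers of 3 out of the numerator and denominator: v_3(60) = 1. Step 2 — apply |x|_p = p^{-v_p(x)} = 3^{-1} = 1/3.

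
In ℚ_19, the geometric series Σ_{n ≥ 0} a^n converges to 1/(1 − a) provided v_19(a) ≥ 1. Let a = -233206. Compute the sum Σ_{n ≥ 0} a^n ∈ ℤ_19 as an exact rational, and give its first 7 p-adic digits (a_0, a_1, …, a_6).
Σ a^n = 1/(1 − a) = 1/233207;  first 7 digits = (1, 0, 0, 4, 17, 18, 15)

v_19(a) = 3 ≥ 1, so the series converges in ℤ_19 to 1/(1 − a) = 1/(1 − (-233206)) = 1/233207. Expand this rational in ℤ_19: compute digits iteratively via d_i = x_i mod 19, x_{i+1} = (x_i − d_i)/19. The first 7 digits are (1, 0, 0, 4, 17, 18, 15).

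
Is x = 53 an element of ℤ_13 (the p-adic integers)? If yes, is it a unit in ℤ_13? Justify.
x ∈ ℤ_13^× (unit); v_13(x) = 0

ℤ_13 = {x ∈ ℚ_13 : v_13(x) ≥ 0} and ℤ_13^× = {x ∈ ℤ_13 : v_13(x) = 0}. Here v_13(53) = v_13(num) − v_13(den) = 0; compare against these criteria.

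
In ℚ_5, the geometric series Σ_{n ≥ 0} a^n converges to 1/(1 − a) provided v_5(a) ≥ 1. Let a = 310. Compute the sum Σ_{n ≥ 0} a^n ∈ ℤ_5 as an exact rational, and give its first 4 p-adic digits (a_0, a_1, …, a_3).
Σ a^n = 1/(1 − a) = -1/309;  first 4 digits = (1, 2, 1, 4)

v_5(a) = 1 ≥ 1, so the series converges in ℤ_5 to 1/(1 − a) = 1/(1 − 310) = -1/309. Expand this rational in ℤ_5: compute digits iteratively via d_i = x_i mod 5, x_{i+1} = (x_i − d_i)/5. The first 4 digits are (1, 2, 1, 4).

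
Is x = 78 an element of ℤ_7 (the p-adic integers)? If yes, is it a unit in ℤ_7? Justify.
x ∈ ℤ_7^× (unit); v_7(x) = 0

ℤ_7 = {x ∈ ℚ_7 : v_7(x) ≥ 0} and ℤ_7^× = {x ∈ ℤ_7 : v_7(x) = 0}. Here v_7(78) = v_7(num) − v_7(den) = 0; compare against these criteria.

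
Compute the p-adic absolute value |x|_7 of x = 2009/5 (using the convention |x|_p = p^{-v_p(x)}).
|2009/5|_7 = 1/49

Step 1 — compute v_7(x) by factoring powers of 7 out of the numerator and denominator: v_7(2009/5) = 2. Step 2 — apply |x|_p = p^{-v_p(x)} = 7^{-2} = 1/49.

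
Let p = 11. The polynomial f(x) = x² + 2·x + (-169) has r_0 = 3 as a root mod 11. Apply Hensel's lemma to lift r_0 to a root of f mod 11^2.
r_1 = 113 (mod 121)

Hensel: r_{i+1} = r_i − f(r_i)·(f′(r_i))^{-1} mod 11^{i+2}, f′(x) = 2x + 2. Iterate:
  r_0 = 3 (mod 11)
  r_1 = 113 (mod 121)
Final: r = 113 satisfies f(r) ≡ 0 mod 11^2.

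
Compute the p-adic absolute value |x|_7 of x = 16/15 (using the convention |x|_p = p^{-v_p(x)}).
|16/15|_7 = 1

Step 1 — compute v_7(x) by factoring powers of 7 out of the numerator and denominator: v_7(16/15) = 0. Step 2 — apply |x|_p = p^{-v_p(x)} = 7^{0} = 1.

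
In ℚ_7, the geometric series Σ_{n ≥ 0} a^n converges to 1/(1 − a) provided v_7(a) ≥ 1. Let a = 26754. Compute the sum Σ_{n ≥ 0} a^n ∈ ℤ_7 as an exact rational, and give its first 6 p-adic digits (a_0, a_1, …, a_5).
Σ a^n = 1/(1 − a) = -1/26753;  first 6 digits = (1, 0, 0, 1, 4, 1)

v_7(a) = 3 ≥ 1, so the series converges in ℤ_7 to 1/(1 − a) = 1/(1 − 26754) = -1/26753. Expand this rational in ℤ_7: compute digits iteratively via d_i = x_i mod 7, x_{i+1} = (x_i − d_i)/7. The first 6 digits are (1, 0, 0, 1, 4, 1).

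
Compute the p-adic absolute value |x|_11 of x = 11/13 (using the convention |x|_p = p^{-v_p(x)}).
|11/13|_11 = 1/11

Step 1 — compute v_11(x) by factoring powers of 11 out of the numerator and denominator: v_11(11/13) = 1. Step 2 — apply |x|_p = p^{-v_p(x)} = 11^{-1} = 1/11.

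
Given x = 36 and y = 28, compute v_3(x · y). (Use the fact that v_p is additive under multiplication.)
v_3(1008) = 2

v_p(x) = 2 (factor: 36 = 3^2 · 4); v_p(y) = 0 (factor: 28 = 3^0 · 28). Additivity: v_p(xy) = v_p(x) + v_p(y) = 2 + 0 = 2. (Direct check: xy = 1008 = 3^2 · (112).)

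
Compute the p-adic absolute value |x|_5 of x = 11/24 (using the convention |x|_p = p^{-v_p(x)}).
|11/24|_5 = 1

Step 1 — compute v_5(x) by factoring powers of 5 out of the numerator and denominator: v_5(11/24) = 0. Step 2 — apply |x|_p = p^{-v_p(x)} = 5^{0} = 1.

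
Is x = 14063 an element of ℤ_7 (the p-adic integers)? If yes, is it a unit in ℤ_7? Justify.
x ∈ ℤ_7 but not a unit; v_7(x) = 3 > 0

ℤ_7 = {x ∈ ℚ_7 : v_7(x) ≥ 0} and ℤ_7^× = {x ∈ ℤ_7 : v_7(x) = 0}. Here v_7(14063) = v_7(num) − v_7(den) = 3; compare against these criteria.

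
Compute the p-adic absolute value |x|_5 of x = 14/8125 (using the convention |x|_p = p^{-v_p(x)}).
|14/8125|_5 = 625

Step 1 — compute v_5(x) by factoring powers of 5 out of the numerator and denominator: v_5(14/8125) = -4. Step 2 — apply |x|_p = p^{-v_p(x)} = 5^{4} = 625.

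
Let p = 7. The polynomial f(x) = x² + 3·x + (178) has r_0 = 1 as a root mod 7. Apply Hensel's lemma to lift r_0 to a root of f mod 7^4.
r_3 = 2150 (mod 2401)

Hensel: r_{i+1} = r_i − f(r_i)·(f′(r_i))^{-1} mod 7^{i+2}, f′(x) = 2x + 3. Iterate:
  r_0 = 1 (mod 7)
  r_1 = 43 (mod 49)
  r_2 = 92 (mod 343)
  r_3 = 2150 (mod 2401)
Final: r = 2150 satisfies f(r) ≡ 0 mod 7^4.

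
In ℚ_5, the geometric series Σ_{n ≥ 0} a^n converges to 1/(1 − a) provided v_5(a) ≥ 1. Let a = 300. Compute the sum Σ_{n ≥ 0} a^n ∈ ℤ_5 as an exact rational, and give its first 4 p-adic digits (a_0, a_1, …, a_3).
Σ a^n = 1/(1 − a) = -1/299;  first 4 digits = (1, 0, 2, 2)

v_5(a) = 2 ≥ 1, so the series converges in ℤ_5 to 1/(1 − a) = 1/(1 − 300) = -1/299. Expand this rational in ℤ_5: compute digits iteratively via d_i = x_i mod 5, x_{i+1} = (x_i − d_i)/5. The first 4 digits are (1, 0, 2, 2).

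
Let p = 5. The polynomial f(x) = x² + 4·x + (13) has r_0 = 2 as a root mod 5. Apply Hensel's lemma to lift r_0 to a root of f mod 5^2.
r_1 = 2 (mod 25)

Hensel: r_{i+1} = r_i − f(r_i)·(f′(r_i))^{-1} mod 5^{i+2}, f′(x) = 2x + 4. Iterate:
  r_0 = 2 (mod 5)
  r_1 = 2 (mod 25)
Final: r = 2 satisfies f(r) ≡ 0 mod 5^2.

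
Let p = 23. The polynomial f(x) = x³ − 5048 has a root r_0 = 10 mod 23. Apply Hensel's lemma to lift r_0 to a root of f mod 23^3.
r_2 = 4587 (mod 12167)

Hensel: r_{i+1} = r_i − f(r_i)/f′(r_i) mod 23^{i+2}, where f′(x) = 3x². Iterate:
  r_0 = 10 (mod 23)
  r_1 = 355 (mod 529)
  r_2 = 4587 (mod 12167)
Final: r = 4587 with f(r) ≡ 0 mod 23^3.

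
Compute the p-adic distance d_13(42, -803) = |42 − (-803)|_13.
d_13(42, -803) = 1/169

Step 1 — x − y = 42 − (-803) = 845. Step 2 — v_13(845) = 2 (factor: 845 = (13^2 · 5); the sign does not affect v_p). Step 3 — |x − y|_13 = 13^{-2} = 1/169.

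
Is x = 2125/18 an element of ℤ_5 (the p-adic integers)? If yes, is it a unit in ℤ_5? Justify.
x ∈ ℤ_5 but not a unit; v_5(x) = 3 > 0

ℤ_5 = {x ∈ ℚ_5 : v_5(x) ≥ 0} and ℤ_5^× = {x ∈ ℤ_5 : v_5(x) = 0}. Here v_5(2125/18) = v_5(num) − v_5(den) = 3; compare against these criteria.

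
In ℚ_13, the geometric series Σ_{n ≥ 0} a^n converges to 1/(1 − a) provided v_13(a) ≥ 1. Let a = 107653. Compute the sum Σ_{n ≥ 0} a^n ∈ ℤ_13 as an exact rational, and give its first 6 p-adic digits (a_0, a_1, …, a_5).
Σ a^n = 1/(1 − a) = -1/107652;  first 6 digits = (1, 0, 0, 10, 3, 0)

v_13(a) = 3 ≥ 1, so the series converges in ℤ_13 to 1/(1 − a) = 1/(1 − 107653) = -1/107652. Expand this rational in ℤ_13: compute digits iteratively via d_i = x_i mod 13, x_{i+1} = (x_i − d_i)/13. The first 6 digits are (1, 0, 0, 10, 3, 0).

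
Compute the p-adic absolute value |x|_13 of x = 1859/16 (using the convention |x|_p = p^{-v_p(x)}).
|1859/16|_13 = 1/169

Step 1 — compute v_13(x) by factoring powers of 13 out of the numerator and denominator: v_13(1859/16) = 2. Step 2 — apply |x|_p = p^{-v_p(x)} = 13^{-2} = 1/169.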